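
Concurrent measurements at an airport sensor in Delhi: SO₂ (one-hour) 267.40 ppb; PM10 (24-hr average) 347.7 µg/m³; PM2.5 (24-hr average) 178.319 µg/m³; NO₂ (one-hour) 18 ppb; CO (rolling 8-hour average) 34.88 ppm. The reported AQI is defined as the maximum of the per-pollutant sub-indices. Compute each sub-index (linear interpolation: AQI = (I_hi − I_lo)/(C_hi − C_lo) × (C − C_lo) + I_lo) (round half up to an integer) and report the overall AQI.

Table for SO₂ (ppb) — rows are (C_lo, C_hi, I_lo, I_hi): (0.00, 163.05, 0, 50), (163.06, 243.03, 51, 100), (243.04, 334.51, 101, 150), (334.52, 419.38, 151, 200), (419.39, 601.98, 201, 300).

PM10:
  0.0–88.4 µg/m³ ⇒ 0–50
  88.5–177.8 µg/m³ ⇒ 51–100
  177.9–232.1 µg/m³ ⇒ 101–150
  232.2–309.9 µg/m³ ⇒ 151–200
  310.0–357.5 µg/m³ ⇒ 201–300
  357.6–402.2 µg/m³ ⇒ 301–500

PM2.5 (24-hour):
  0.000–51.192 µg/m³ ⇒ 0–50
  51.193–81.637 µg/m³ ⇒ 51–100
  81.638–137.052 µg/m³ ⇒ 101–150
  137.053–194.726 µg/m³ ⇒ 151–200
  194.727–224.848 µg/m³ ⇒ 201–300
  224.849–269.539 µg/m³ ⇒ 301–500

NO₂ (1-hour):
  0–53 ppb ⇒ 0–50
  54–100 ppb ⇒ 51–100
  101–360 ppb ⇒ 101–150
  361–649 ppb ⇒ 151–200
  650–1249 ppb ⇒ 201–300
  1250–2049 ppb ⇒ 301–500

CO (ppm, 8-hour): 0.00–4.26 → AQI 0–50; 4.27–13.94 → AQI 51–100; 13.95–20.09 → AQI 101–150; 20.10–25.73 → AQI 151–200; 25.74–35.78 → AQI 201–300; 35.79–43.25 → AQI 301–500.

SO₂ 267.40: bracket 243.04–334.51 → index 101–150; slope 49/91.47, offset 24.36.
AQI = 101 + 49/91.47·24.36 ≈ 114.05 ⇒ 114.
PM10 347.7: bracket 310.0–357.5 → index 201–300; slope 99/47.5, offset 37.7.
AQI = 201 + 99/47.5·37.7 ≈ 279.57 ⇒ 280.
PM2.5: 178.319 ∈ [137.053, 194.726] ↔ index [151, 200].
151 + (178.319−137.053)·(200−151)/(194.726−137.053) = 151 + 41.266·49/57.673 ≈ 186.06, so AQI = 186.
NO₂ 18: bracket 0–53 → index 0–50; slope 50/53, offset 18.
AQI = 0 + 50/53·18 ≈ 16.98 ⇒ 17.
CO 34.88: bracket 25.74–35.78 → index 201–300; slope 99/10.04, offset 9.14.
AQI = 201 + 99/10.04·9.14 ≈ 291.13 ⇒ 291.
Sub-indices: SO₂→114, PM10→280, PM2.5→186, NO₂→17, CO→291. Overall AQI = max = 291; dominant pollutant is CO.

291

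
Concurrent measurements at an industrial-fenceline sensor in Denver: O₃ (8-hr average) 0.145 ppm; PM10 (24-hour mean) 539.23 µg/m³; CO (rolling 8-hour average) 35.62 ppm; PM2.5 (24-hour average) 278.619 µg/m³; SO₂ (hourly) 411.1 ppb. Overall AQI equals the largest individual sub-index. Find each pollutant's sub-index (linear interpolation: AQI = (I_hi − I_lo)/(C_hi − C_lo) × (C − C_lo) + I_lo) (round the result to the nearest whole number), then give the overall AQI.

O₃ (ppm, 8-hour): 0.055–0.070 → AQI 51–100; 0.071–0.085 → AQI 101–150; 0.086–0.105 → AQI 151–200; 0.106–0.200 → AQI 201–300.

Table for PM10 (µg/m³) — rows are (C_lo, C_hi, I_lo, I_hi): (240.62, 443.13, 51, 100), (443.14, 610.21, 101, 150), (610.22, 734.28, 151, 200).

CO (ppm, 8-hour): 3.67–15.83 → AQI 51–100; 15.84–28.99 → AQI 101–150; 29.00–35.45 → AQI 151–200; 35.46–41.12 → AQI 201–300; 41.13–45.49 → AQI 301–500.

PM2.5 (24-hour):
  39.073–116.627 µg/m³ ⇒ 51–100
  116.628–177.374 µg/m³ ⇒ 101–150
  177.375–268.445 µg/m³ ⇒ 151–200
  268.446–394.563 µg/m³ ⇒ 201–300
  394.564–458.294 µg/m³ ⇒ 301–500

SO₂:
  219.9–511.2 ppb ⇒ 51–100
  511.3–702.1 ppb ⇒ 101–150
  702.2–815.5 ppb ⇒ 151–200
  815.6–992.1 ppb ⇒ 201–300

O₃ 0.145: bracket 0.106–0.200 → index 201–300; slope 99/0.094, offset 0.039.
AQI = 201 + 99/0.094·0.039 ≈ 242.07 ⇒ 242.
PM10: row 443.14–610.21 (AQI 101–150). (150−101)·(539.23−443.14)/(610.21−443.14) + 101 = 49·96.09/167.07 + 101 ≈ 129.18 → 129.
CO: row 35.46–41.12 (AQI 201–300). (300−201)·(35.62−35.46)/(41.12−35.46) + 201 = 99·0.16/5.66 + 201 ≈ 203.80 → 204.
PM2.5: 278.619 ∈ [268.446, 394.563] ↔ index [201, 300].
201 + (278.619−268.446)·(300−201)/(394.563−268.446) = 201 + 10.173·99/126.117 ≈ 208.99, so AQI = 209.
SO₂: row 219.9–511.2 (AQI 51–100). (100−51)·(411.1−219.9)/(511.2−219.9) + 51 = 49·191.2/291.3 + 51 ≈ 83.16 → 83.
Sub-indices: O₃→242, PM10→129, CO→204, PM2.5→209, SO₂→83. Overall AQI = max = 242; dominant pollutant is O₃.
AQI 242: Very Unhealthy.

242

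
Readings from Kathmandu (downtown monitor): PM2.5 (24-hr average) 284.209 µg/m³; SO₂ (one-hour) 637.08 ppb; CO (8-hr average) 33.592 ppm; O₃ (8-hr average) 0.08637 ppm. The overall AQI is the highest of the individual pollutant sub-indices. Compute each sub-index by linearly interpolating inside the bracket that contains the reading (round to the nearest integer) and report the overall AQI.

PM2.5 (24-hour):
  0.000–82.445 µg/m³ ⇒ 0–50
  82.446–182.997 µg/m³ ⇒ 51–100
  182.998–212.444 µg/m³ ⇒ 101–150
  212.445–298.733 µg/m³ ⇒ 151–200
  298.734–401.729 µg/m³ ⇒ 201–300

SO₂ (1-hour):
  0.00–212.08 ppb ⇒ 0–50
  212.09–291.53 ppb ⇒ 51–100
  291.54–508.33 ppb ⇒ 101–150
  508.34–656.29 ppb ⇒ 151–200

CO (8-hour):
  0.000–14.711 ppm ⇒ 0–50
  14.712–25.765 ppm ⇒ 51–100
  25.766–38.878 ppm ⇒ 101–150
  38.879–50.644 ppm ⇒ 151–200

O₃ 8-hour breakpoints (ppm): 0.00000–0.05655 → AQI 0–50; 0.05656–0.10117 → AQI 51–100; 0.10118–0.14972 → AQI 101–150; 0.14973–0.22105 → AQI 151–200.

PM2.5: 284.209 ∈ [212.445, 298.733] ↔ index [151, 200].
151 + (284.209−212.445)·(200−151)/(298.733−212.445) = 151 + 71.764·49/86.288 ≈ 191.75, so AQI = 192.
SO₂: 637.08 ∈ [508.34, 656.29] ↔ index [151, 200].
151 + (637.08−508.34)·(200−151)/(656.29−508.34) = 151 + 128.74·49/147.95 ≈ 193.64, so AQI = 194.
CO: 33.592 lies in 25.766–38.878, so I_lo=101, I_hi=150, C_lo=25.766, C_hi=38.878.
(150−101)/(38.878−25.766) × (33.592−25.766) + 101 = 49/13.112 × 7.826 + 101 ≈ 130.25 → 130.
O₃: 0.08637 ∈ [0.05656, 0.10117] ↔ index [51, 100].
51 + (0.08637−0.05656)·(100−51)/(0.10117−0.05656) = 51 + 0.02981·49/0.04461 ≈ 83.74, so AQI = 84.
Sub-indices: PM2.5→192, SO₂→194, CO→130, O₃→84. Overall AQI = max = 194; dominant pollutant is SO₂.

194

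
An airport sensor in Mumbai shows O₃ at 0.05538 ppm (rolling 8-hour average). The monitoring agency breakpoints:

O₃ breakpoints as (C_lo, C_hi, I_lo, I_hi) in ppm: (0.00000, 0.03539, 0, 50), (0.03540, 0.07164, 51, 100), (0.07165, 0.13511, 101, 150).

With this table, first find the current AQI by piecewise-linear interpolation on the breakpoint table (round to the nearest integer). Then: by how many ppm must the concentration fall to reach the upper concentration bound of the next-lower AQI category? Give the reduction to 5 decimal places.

O₃: 0.05538 lies in 0.03540–0.07164, so I_lo=51, I_hi=100, C_lo=0.03540, C_hi=0.07164.
(100−51)/(0.07164−0.03540) × (0.05538−0.03540) + 51 = 49/0.03624 × 0.01998 + 51 ≈ 78.01 → 78.
Current AQI 78 is in the Moderate range (51–100). The next-lower category tops out at AQI 50, whose upper concentration bound is 0.03539 ppm.
Reduction needed = 0.05538 − 0.03539 = 0.01999 ppm.

0.01999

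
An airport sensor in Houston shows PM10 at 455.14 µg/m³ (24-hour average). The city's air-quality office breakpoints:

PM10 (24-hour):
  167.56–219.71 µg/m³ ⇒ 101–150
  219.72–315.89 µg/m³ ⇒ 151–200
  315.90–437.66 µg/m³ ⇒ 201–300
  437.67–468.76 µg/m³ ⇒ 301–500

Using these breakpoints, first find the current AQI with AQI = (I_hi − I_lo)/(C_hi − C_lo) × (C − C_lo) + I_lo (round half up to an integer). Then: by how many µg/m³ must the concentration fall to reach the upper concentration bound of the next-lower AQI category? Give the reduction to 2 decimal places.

PM10: 455.14 ∈ [437.67, 468.76] ↔ index [301, 500].
301 + (455.14−437.67)·(500−301)/(468.76−437.67) = 301 + 17.47·199/31.09 ≈ 412.82, so AQI = 413.
Current AQI 413 is in the Hazardous range (301–500). The next-lower category tops out at AQI 300, whose upper concentration bound is 437.66 µg/m³.
Reduction needed = 455.14 − 437.66 = 17.48 µg/m³.

17.48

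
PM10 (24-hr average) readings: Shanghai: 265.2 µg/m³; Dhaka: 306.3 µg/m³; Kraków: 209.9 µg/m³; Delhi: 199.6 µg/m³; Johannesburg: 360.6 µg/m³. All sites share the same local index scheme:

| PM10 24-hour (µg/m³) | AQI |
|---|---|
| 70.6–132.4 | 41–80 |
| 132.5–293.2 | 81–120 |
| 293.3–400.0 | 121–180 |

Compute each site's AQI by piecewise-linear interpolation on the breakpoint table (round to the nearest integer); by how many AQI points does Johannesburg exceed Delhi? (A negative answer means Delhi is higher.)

Shanghai 265.2: bracket 132.5–293.2 → index 81–120; slope 39/160.7, offset 132.7.
AQI = 81 + 39/160.7·132.7 ≈ 113.20 ⇒ 113.
Dhaka 306.3: bracket 293.3–400.0 → index 121–180; slope 59/106.7, offset 13.0.
AQI = 121 + 59/106.7·13.0 ≈ 128.19 ⇒ 128.
Kraków: row 132.5–293.2 (AQI 81–120). (120−81)·(209.9−132.5)/(293.2−132.5) + 81 = 39·77.4/160.7 + 81 ≈ 99.78 → 100.
Delhi: 199.6 lies in 132.5–293.2, so I_lo=81, I_hi=120, C_lo=132.5, C_hi=293.2.
(120−81)/(293.2−132.5) × (199.6−132.5) + 81 = 39/160.7 × 67.1 + 81 ≈ 97.28 → 97.
Johannesburg: 360.6 ∈ [293.3, 400.0] ↔ index [121, 180].
121 + (360.6−293.3)·(180−121)/(400.0−293.3) = 121 + 67.3·59/106.7 ≈ 158.21, so AQI = 158.
AQIs: Shanghai=113, Dhaka=128, Kraków=100, Delhi=97, Johannesburg=158. Johannesburg (158) − Delhi (97) = 61.

61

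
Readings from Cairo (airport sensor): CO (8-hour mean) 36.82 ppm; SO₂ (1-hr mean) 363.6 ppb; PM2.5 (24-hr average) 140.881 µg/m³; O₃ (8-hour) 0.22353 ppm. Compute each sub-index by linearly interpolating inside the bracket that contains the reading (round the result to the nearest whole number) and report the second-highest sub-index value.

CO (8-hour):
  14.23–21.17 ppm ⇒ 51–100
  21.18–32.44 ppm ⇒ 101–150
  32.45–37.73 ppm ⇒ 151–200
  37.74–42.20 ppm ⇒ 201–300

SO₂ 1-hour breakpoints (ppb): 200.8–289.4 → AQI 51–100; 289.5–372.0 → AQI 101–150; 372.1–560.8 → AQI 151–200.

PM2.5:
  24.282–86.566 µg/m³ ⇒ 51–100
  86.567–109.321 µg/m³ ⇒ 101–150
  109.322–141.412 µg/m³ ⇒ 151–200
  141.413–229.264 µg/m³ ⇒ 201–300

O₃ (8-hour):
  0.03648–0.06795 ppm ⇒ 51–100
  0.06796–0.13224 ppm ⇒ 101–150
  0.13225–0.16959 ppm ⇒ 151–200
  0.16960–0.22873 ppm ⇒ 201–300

199

CO: 36.82 lies in 32.45–37.73, so I_lo=151, I_hi=200, C_lo=32.45, C_hi=37.73.
(200−151)/(37.73−32.45) × (36.82−32.45) + 151 = 49/5.28 × 4.37 + 151 ≈ 191.55 → 192.
SO₂: row 289.5–372.0 (AQI 101–150). (150−101)·(363.6−289.5)/(372.0−289.5) + 101 = 49·74.1/82.5 + 101 ≈ 145.01 → 145.
PM2.5: 140.881 ∈ [109.322, 141.412] ↔ index [151, 200].
151 + (140.881−109.322)·(200−151)/(141.412−109.322) = 151 + 31.559·49/32.090 ≈ 199.19, so AQI = 199.
O₃: row 0.16960–0.22873 (AQI 201–300). (300−201)·(0.22353−0.16960)/(0.22873−0.16960) + 201 = 99·0.05393/0.05913 + 201 ≈ 291.29 → 291.
Sub-indices: CO→192, SO₂→145, PM2.5→199, O₃→291. Ranked high→low: 291, 199, 192, 145. Second-highest sub-index = 199.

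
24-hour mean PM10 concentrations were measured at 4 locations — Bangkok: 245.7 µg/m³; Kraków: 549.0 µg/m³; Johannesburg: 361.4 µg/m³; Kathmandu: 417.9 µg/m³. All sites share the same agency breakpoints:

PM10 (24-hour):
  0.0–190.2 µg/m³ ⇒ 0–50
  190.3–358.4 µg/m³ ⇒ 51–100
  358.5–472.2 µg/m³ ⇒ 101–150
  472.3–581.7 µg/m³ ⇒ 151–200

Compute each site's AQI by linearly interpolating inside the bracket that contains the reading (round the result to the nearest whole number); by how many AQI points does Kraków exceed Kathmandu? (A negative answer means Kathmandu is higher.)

Bangkok 245.7: bracket 190.3–358.4 → index 51–100; slope 49/168.1, offset 55.4.
AQI = 51 + 49/168.1·55.4 ≈ 67.15 ⇒ 67.
Kraków: 549.0 lies in 472.3–581.7, so I_lo=151, I_hi=200, C_lo=472.3, C_hi=581.7.
(200−151)/(581.7−472.3) × (549.0−472.3) + 151 = 49/109.4 × 76.7 + 151 ≈ 185.35 → 185.
Johannesburg: 361.4 ∈ [358.5, 472.2] ↔ index [101, 150].
101 + (361.4−358.5)·(150−101)/(472.2−358.5) = 101 + 2.9·49/113.7 ≈ 102.25, so AQI = 102.
Kathmandu: 417.9 lies in 358.5–472.2, so I_lo=101, I_hi=150, C_lo=358.5, C_hi=472.2.
(150−101)/(472.2−358.5) × (417.9−358.5) + 101 = 49/113.7 × 59.4 + 101 ≈ 126.60 → 127.
AQIs: Bangkok=67, Kraków=185, Johannesburg=102, Kathmandu=127. Kraków (185) − Kathmandu (127) = 58.

58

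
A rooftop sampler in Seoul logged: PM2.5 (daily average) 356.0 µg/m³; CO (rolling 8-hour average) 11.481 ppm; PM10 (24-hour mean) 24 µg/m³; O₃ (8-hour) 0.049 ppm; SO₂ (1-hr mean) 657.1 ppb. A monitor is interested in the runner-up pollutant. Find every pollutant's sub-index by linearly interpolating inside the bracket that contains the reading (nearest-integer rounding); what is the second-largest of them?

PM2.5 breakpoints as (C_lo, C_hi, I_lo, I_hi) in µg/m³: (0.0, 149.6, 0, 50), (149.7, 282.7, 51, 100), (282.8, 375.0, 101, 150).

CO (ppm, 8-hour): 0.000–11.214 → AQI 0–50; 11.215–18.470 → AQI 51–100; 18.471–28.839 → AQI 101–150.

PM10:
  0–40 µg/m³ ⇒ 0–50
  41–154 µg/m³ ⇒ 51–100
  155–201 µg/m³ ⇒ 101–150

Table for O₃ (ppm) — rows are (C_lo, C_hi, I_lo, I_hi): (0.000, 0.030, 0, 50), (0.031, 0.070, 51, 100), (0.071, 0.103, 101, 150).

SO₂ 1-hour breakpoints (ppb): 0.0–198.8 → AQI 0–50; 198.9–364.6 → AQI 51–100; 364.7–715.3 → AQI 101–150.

140

PM2.5 356.0: bracket 282.8–375.0 → index 101–150; slope 49/92.2, offset 73.2.
AQI = 101 + 49/92.2·73.2 ≈ 139.90 ⇒ 140.
CO: 11.481 lies in 11.215–18.470, so I_lo=51, I_hi=100, C_lo=11.215, C_hi=18.470.
(100−51)/(18.470−11.215) × (11.481−11.215) + 51 = 49/7.255 × 0.266 + 51 ≈ 52.80 → 53.
PM10: 24 lies in 0–40, so I_lo=0, I_hi=50, C_lo=0, C_hi=40.
(50−0)/(40−0) × (24−0) + 0 = 50/40 × 24 + 0 ≈ 30.00 → 30.
O₃: row 0.031–0.070 (AQI 51–100). (100−51)·(0.049−0.031)/(0.070−0.031) + 51 = 49·0.018/0.039 + 51 ≈ 73.62 → 74.
SO₂: row 364.7–715.3 (AQI 101–150). (150−101)·(657.1−364.7)/(715.3−364.7) + 101 = 49·292.4/350.6 + 101 ≈ 141.87 → 142.
Sub-indices: PM2.5→140, CO→53, PM10→30, O₃→74, SO₂→142. Ranked high→low: 142, 140, 74, 53, 30. Second-highest sub-index = 140.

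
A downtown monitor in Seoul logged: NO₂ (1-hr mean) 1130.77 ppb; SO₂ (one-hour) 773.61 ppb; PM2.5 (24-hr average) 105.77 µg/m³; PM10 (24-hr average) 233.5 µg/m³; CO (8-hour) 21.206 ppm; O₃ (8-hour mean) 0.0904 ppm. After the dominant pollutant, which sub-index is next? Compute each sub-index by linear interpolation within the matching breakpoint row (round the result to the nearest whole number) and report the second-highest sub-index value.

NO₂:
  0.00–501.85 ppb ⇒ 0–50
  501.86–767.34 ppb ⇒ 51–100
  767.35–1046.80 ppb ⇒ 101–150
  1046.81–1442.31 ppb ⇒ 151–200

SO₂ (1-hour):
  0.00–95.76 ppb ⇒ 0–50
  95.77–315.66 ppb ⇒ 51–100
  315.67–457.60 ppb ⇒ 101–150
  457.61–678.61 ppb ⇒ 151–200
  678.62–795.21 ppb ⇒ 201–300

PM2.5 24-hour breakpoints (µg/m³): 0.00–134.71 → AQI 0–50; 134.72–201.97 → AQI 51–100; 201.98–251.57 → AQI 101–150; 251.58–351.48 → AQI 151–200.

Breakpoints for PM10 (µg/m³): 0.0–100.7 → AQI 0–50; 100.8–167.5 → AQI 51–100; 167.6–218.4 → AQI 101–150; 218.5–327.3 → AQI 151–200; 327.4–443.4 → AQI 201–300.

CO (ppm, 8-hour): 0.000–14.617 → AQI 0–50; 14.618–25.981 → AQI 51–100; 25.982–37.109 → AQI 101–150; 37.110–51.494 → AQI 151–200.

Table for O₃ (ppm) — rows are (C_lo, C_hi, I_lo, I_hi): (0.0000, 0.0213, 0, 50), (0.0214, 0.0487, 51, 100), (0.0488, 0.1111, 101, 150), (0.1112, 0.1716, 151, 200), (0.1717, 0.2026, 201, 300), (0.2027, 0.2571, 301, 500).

161

NO₂: 1130.77 lies in 1046.81–1442.31, so I_lo=151, I_hi=200, C_lo=1046.81, C_hi=1442.31.
(200−151)/(1442.31−1046.81) × (1130.77−1046.81) + 151 = 49/395.50 × 83.96 + 151 ≈ 161.40 → 161.
SO₂ 773.61: bracket 678.62–795.21 → index 201–300; slope 99/116.59, offset 94.99.
AQI = 201 + 99/116.59·94.99 ≈ 281.66 ⇒ 282.
PM2.5: 105.77 lies in 0.00–134.71, so I_lo=0, I_hi=50, C_lo=0.00, C_hi=134.71.
(50−0)/(134.71−0.00) × (105.77−0.00) + 0 = 50/134.71 × 105.77 + 0 ≈ 39.26 → 39.
PM10: 233.5 ∈ [218.5, 327.3] ↔ index [151, 200].
151 + (233.5−218.5)·(200−151)/(327.3−218.5) = 151 + 15.0·49/108.8 ≈ 157.76, so AQI = 158.
CO: row 14.618–25.981 (AQI 51–100). (100−51)·(21.206−14.618)/(25.981−14.618) + 51 = 49·6.588/11.363 + 51 ≈ 79.41 → 79.
O₃: row 0.0488–0.1111 (AQI 101–150). (150−101)·(0.0904−0.0488)/(0.1111−0.0488) + 101 = 49·0.0416/0.0623 + 101 ≈ 133.72 → 134.
Sub-indices: NO₂→161, SO₂→282, PM2.5→39, PM10→158, CO→79, O₃→134. Ranked high→low: 282, 161, 158, 134, 79, 39. Second-highest sub-index = 161.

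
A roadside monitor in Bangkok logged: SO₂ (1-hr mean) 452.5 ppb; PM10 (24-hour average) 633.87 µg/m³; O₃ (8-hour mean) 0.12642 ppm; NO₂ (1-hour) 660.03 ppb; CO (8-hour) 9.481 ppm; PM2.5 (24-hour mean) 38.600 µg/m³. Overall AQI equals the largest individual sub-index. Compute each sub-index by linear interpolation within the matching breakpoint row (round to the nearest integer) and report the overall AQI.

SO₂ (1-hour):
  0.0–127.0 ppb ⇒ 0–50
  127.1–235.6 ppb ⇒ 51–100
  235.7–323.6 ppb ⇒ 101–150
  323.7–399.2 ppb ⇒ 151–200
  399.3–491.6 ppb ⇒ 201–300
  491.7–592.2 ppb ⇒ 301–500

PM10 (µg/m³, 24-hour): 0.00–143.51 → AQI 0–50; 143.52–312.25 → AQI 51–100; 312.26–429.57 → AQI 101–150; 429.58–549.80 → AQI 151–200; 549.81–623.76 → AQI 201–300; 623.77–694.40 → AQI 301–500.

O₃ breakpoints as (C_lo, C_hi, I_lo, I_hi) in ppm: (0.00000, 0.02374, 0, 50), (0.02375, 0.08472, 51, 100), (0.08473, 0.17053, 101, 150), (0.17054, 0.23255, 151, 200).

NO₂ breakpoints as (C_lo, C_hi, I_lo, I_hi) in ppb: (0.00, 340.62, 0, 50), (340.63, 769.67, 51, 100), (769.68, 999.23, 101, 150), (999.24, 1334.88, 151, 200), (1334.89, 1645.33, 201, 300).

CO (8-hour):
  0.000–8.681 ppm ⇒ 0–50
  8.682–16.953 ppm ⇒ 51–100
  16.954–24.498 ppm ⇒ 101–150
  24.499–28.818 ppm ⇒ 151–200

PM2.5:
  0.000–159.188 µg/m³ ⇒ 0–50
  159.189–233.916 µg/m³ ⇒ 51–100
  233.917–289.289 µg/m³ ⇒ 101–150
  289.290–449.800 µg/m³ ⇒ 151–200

SO₂: 452.5 ∈ [399.3, 491.6] ↔ index [201, 300].
201 + (452.5−399.3)·(300−201)/(491.6−399.3) = 201 + 53.2·99/92.3 ≈ 258.06, so AQI = 258.
PM10: 633.87 ∈ [623.77, 694.40] ↔ index [301, 500].
301 + (633.87−623.77)·(500−301)/(694.40−623.77) = 301 + 10.10·199/70.63 ≈ 329.46, so AQI = 329.
O₃: 0.12642 ∈ [0.08473, 0.17053] ↔ index [101, 150].
101 + (0.12642−0.08473)·(150−101)/(0.17053−0.08473) = 101 + 0.04169·49/0.08580 ≈ 124.81, so AQI = 125.
NO₂: 660.03 ∈ [340.63, 769.67] ↔ index [51, 100].
51 + (660.03−340.63)·(100−51)/(769.67−340.63) = 51 + 319.40·49/429.04 ≈ 87.48, so AQI = 87.
CO: row 8.682–16.953 (AQI 51–100). (100−51)·(9.481−8.682)/(16.953−8.682) + 51 = 49·0.799/8.271 + 51 ≈ 55.73 → 56.
PM2.5 38.600: bracket 0.000–159.188 → index 0–50; slope 50/159.188, offset 38.600.
AQI = 0 + 50/159.188·38.600 ≈ 12.12 ⇒ 12.
Sub-indices: SO₂→258, PM10→329, O₃→125, NO₂→87, CO→56, PM2.5→12. Overall AQI = max = 329; dominant pollutant is PM10.

329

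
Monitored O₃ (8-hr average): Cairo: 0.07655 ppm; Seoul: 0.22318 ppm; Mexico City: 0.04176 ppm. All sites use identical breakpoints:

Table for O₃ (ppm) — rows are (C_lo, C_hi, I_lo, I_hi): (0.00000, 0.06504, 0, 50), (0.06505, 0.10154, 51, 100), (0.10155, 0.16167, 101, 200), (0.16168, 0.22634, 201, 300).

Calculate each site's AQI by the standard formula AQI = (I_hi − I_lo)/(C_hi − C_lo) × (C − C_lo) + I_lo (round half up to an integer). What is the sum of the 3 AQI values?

393

Cairo: 0.07655 ∈ [0.06505, 0.10154] ↔ index [51, 100].
51 + (0.07655−0.06505)·(100−51)/(0.10154−0.06505) = 51 + 0.01150·49/0.03649 ≈ 66.44, so AQI = 66.
Seoul: row 0.16168–0.22634 (AQI 201–300). (300−201)·(0.22318−0.16168)/(0.22634−0.16168) + 201 = 99·0.06150/0.06466 + 201 ≈ 295.16 → 295.
Mexico City: 0.04176 lies in 0.00000–0.06504, so I_lo=0, I_hi=50, C_lo=0.00000, C_hi=0.06504.
(50−0)/(0.06504−0.00000) × (0.04176−0.00000) + 0 = 50/0.06504 × 0.04176 + 0 ≈ 32.10 → 32.
AQIs: Cairo=66, Seoul=295, Mexico City=32. Sum = 66 + 295 + 32 = 393.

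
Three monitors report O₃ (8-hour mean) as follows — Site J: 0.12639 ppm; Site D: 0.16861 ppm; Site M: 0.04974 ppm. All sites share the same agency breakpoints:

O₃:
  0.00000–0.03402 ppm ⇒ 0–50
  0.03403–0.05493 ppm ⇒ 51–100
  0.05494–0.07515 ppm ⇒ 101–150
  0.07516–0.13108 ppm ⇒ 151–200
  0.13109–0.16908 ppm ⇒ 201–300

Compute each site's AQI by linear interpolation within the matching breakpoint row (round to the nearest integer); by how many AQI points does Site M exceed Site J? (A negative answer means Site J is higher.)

Site J: row 0.07516–0.13108 (AQI 151–200). (200−151)·(0.12639−0.07516)/(0.13108−0.07516) + 151 = 49·0.05123/0.05592 + 151 ≈ 195.89 → 196.
Site D: row 0.13109–0.16908 (AQI 201–300). (300−201)·(0.16861−0.13109)/(0.16908−0.13109) + 201 = 99·0.03752/0.03799 + 201 ≈ 298.78 → 299.
Site M: row 0.03403–0.05493 (AQI 51–100). (100−51)·(0.04974−0.03403)/(0.05493−0.03403) + 51 = 49·0.01571/0.02090 + 51 ≈ 87.83 → 88.
AQIs: Site J=196, Site D=299, Site M=88. Site M (88) − Site J (196) = -108.

-108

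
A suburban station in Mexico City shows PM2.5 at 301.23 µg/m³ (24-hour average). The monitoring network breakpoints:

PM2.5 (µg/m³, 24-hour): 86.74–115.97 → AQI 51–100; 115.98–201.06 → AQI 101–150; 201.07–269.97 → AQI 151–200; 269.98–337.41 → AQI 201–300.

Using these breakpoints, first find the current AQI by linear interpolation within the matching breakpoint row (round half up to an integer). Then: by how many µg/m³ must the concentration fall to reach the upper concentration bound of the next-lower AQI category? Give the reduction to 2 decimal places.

PM2.5 301.23: bracket 269.98–337.41 → index 201–300; slope 99/67.43, offset 31.25.
AQI = 201 + 99/67.43·31.25 ≈ 246.88 ⇒ 247.
Current AQI 247 is in the Very Unhealthy range (201–300). The next-lower category tops out at AQI 200, whose upper concentration bound is 269.97 µg/m³.
Reduction needed = 301.23 − 269.97 = 31.26 µg/m³.

31.26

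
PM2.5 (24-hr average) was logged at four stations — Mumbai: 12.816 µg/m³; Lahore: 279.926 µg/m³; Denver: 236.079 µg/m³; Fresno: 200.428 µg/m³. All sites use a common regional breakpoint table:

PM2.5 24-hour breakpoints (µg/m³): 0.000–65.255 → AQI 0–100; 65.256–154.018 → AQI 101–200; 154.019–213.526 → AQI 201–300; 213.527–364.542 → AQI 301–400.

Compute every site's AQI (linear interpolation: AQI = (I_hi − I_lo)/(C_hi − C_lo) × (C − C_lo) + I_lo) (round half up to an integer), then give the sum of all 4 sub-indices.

959

Mumbai: row 0.000–65.255 (AQI 0–100). (100−0)·(12.816−0.000)/(65.255−0.000) + 0 = 100·12.816/65.255 + 0 ≈ 19.64 → 20.
Lahore: 279.926 lies in 213.527–364.542, so I_lo=301, I_hi=400, C_lo=213.527, C_hi=364.542.
(400−301)/(364.542−213.527) × (279.926−213.527) + 301 = 99/151.015 × 66.399 + 301 ≈ 344.53 → 345.
Denver: 236.079 lies in 213.527–364.542, so I_lo=301, I_hi=400, C_lo=213.527, C_hi=364.542.
(400−301)/(364.542−213.527) × (236.079−213.527) + 301 = 99/151.015 × 22.552 + 301 ≈ 315.78 → 316.
Fresno 200.428: bracket 154.019–213.526 → index 201–300; slope 99/59.507, offset 46.409.
AQI = 201 + 99/59.507·46.409 ≈ 278.21 ⇒ 278.
AQIs: Mumbai=20, Lahore=345, Denver=316, Fresno=278. Sum = 20 + 345 + 316 + 278 = 959.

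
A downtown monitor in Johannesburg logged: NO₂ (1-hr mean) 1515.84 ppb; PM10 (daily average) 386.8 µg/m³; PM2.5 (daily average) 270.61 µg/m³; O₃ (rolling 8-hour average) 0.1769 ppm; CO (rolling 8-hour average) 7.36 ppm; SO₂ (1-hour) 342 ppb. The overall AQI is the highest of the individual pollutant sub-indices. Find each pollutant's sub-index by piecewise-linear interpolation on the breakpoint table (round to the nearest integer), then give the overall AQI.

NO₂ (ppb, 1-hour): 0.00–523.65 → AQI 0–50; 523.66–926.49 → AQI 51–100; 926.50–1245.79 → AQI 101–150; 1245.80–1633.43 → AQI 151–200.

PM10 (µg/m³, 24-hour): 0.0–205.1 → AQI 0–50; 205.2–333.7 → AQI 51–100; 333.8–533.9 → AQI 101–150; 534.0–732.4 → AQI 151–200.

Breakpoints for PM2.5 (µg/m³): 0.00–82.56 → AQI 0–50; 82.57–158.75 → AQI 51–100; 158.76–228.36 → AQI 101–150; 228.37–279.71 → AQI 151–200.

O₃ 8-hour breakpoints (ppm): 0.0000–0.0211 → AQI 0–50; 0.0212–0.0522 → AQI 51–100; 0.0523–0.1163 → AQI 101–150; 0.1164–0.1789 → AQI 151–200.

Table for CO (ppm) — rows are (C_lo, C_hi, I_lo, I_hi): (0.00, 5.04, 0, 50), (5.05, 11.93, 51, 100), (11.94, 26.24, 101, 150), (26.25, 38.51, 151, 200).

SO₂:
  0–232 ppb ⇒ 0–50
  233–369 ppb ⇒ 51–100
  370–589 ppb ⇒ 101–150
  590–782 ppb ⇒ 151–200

198

NO₂: 1515.84 lies in 1245.80–1633.43, so I_lo=151, I_hi=200, C_lo=1245.80, C_hi=1633.43.
(200−151)/(1633.43−1245.80) × (1515.84−1245.80) + 151 = 49/387.63 × 270.04 + 151 ≈ 185.14 → 185.
PM10: row 333.8–533.9 (AQI 101–150). (150−101)·(386.8−333.8)/(533.9−333.8) + 101 = 49·53.0/200.1 + 101 ≈ 113.98 → 114.
PM2.5: 270.61 lies in 228.37–279.71, so I_lo=151, I_hi=200, C_lo=228.37, C_hi=279.71.
(200−151)/(279.71−228.37) × (270.61−228.37) + 151 = 49/51.34 × 42.24 + 151 ≈ 191.31 → 191.
O₃: row 0.1164–0.1789 (AQI 151–200). (200−151)·(0.1769−0.1164)/(0.1789−0.1164) + 151 = 49·0.0605/0.0625 + 151 ≈ 198.43 → 198.
CO: row 5.05–11.93 (AQI 51–100). (100−51)·(7.36−5.05)/(11.93−5.05) + 51 = 49·2.31/6.88 + 51 ≈ 67.45 → 67.
SO₂: row 233–369 (AQI 51–100). (100−51)·(342−233)/(369−233) + 51 = 49·109/136 + 51 ≈ 90.27 → 90.
Sub-indices: NO₂→185, PM10→114, PM2.5→191, O₃→198, CO→67, SO₂→90. Overall AQI = max = 198; dominant pollutant is O₃.
AQI 198: Unhealthy.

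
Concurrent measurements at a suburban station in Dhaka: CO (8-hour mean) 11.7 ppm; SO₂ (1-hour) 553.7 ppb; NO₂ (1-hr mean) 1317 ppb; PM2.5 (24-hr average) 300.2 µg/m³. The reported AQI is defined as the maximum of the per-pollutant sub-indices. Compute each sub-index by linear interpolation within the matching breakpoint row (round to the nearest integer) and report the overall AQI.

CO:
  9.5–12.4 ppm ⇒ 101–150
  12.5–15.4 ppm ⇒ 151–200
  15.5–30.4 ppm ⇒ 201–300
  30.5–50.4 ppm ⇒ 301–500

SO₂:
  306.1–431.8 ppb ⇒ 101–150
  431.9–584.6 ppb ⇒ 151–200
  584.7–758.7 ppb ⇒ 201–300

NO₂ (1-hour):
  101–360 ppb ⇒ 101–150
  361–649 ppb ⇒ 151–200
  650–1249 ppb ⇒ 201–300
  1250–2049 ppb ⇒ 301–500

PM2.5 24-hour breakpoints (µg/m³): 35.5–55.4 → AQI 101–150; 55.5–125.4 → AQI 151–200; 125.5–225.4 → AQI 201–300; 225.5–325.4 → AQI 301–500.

CO 11.7: bracket 9.5–12.4 → index 101–150; slope 49/2.9, offset 2.2.
AQI = 101 + 49/2.9·2.2 ≈ 138.17 ⇒ 138.
SO₂: 553.7 lies in 431.9–584.6, so I_lo=151, I_hi=200, C_lo=431.9, C_hi=584.6.
(200−151)/(584.6−431.9) × (553.7−431.9) + 151 = 49/152.7 × 121.8 + 151 ≈ 190.08 → 190.
NO₂: 1317 ∈ [1250, 2049] ↔ index [301, 500].
301 + (1317−1250)·(500−301)/(2049−1250) = 301 + 67·199/799 ≈ 317.69, so AQI = 318.
PM2.5: 300.2 lies in 225.5–325.4, so I_lo=301, I_hi=500, C_lo=225.5, C_hi=325.4.
(500−301)/(325.4−225.5) × (300.2−225.5) + 301 = 199/99.9 × 74.7 + 301 ≈ 449.80 → 450.
Sub-indices: CO→138, SO₂→190, NO₂→318, PM2.5→450. Overall AQI = max = 450; dominant pollutant is PM2.5.

450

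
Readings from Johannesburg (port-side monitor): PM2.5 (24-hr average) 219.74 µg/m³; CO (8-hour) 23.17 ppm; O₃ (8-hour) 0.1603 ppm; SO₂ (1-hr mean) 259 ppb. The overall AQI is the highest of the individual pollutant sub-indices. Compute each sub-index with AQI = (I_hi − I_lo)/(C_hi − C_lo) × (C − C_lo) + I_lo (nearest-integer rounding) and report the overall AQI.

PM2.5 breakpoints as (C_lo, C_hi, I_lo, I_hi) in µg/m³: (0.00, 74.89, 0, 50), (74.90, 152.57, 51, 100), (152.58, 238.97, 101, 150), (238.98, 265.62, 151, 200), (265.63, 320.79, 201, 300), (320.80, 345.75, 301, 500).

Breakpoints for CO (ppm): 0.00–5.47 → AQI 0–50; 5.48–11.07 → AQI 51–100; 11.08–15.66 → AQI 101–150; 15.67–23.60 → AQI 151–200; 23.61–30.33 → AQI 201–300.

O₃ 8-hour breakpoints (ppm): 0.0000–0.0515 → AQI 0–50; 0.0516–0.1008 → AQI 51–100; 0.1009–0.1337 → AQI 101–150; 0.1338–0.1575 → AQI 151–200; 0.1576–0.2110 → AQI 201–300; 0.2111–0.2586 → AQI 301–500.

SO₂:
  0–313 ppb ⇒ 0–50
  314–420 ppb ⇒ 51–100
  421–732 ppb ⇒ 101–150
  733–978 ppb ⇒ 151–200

206

PM2.5 219.74: bracket 152.58–238.97 → index 101–150; slope 49/86.39, offset 67.16.
AQI = 101 + 49/86.39·67.16 ≈ 139.09 ⇒ 139.
CO 23.17: bracket 15.67–23.60 → index 151–200; slope 49/7.93, offset 7.50.
AQI = 151 + 49/7.93·7.50 ≈ 197.34 ⇒ 197.
O₃: 0.1603 lies in 0.1576–0.2110, so I_lo=201, I_hi=300, C_lo=0.1576, C_hi=0.2110.
(300−201)/(0.2110−0.1576) × (0.1603−0.1576) + 201 = 99/0.0534 × 0.0027 + 201 ≈ 206.01 → 206.
SO₂: row 0–313 (AQI 0–50). (50−0)·(259−0)/(313−0) + 0 = 50·259/313 + 0 ≈ 41.37 → 41.
Sub-indices: PM2.5→139, CO→197, O₃→206, SO₂→41. Overall AQI = max = 206; dominant pollutant is O₃.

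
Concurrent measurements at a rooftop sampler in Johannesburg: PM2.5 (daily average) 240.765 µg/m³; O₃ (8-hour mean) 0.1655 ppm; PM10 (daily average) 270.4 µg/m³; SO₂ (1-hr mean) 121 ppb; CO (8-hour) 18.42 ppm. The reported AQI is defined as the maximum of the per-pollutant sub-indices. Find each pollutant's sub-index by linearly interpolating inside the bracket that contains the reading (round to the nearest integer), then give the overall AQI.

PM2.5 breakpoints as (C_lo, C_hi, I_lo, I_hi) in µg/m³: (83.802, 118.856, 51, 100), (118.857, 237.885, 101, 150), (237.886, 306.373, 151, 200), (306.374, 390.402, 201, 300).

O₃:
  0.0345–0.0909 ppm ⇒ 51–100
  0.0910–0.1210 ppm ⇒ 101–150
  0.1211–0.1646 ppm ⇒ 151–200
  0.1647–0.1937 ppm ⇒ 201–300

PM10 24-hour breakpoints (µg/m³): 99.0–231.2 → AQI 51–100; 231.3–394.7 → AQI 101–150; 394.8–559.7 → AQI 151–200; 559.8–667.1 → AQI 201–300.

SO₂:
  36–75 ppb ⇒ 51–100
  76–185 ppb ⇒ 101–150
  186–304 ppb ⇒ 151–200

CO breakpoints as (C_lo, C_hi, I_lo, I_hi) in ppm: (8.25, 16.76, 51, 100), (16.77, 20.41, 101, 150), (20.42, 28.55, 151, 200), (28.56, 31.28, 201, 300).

PM2.5 240.765: bracket 237.886–306.373 → index 151–200; slope 49/68.487, offset 2.879.
AQI = 151 + 49/68.487·2.879 ≈ 153.06 ⇒ 153.
O₃: 0.1655 lies in 0.1647–0.1937, so I_lo=201, I_hi=300, C_lo=0.1647, C_hi=0.1937.
(300−201)/(0.1937−0.1647) × (0.1655−0.1647) + 201 = 99/0.0290 × 0.0008 + 201 ≈ 203.73 → 204.
PM10 270.4: bracket 231.3–394.7 → index 101–150; slope 49/163.4, offset 39.1.
AQI = 101 + 49/163.4·39.1 ≈ 112.73 ⇒ 113.
SO₂: 121 ∈ [76, 185] ↔ index [101, 150].
101 + (121−76)·(150−101)/(185−76) = 101 + 45·49/109 ≈ 121.23, so AQI = 121.
CO: row 16.77–20.41 (AQI 101–150). (150−101)·(18.42−16.77)/(20.41−16.77) + 101 = 49·1.65/3.64 + 101 ≈ 123.21 → 123.
Sub-indices: PM2.5→153, O₃→204, PM10→113, SO₂→121, CO→123. Overall AQI = max = 204; dominant pollutant is O₃.

204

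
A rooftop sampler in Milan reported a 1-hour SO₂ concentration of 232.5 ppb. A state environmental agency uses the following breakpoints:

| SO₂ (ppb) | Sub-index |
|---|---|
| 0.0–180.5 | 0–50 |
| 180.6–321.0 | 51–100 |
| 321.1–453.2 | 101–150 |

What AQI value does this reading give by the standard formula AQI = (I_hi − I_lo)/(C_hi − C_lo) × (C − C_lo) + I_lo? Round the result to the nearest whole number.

SO₂ 232.5: bracket 180.6–321.0 → index 51–100; slope 49/140.4, offset 51.9.
AQI = 51 + 49/140.4·51.9 ≈ 69.11 ⇒ 69.
AQI 69 falls in the Moderate category.

69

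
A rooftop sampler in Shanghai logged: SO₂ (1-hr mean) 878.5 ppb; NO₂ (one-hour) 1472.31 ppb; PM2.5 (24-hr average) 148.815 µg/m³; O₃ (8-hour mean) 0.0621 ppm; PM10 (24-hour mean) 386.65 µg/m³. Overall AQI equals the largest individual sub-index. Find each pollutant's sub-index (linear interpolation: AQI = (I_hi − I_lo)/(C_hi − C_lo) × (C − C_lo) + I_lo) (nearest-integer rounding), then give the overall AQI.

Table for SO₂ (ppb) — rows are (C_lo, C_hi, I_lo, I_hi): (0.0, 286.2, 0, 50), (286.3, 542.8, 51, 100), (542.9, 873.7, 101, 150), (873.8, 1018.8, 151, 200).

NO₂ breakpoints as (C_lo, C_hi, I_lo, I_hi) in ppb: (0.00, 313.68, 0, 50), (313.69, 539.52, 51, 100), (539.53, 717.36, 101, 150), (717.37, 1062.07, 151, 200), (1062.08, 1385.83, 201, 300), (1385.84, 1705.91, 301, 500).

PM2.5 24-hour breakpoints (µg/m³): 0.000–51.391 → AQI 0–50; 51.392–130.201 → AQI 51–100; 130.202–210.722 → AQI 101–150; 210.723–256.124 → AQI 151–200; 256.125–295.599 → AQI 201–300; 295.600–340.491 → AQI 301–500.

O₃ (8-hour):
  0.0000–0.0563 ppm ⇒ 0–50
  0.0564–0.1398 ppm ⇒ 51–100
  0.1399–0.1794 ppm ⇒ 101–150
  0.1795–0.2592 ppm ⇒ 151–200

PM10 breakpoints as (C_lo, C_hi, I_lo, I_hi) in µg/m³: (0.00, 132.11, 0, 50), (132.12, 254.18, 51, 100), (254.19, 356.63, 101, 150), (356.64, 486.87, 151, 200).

SO₂: row 873.8–1018.8 (AQI 151–200). (200−151)·(878.5−873.8)/(1018.8−873.8) + 151 = 49·4.7/145.0 + 151 ≈ 152.59 → 153.
NO₂: row 1385.84–1705.91 (AQI 301–500). (500−301)·(1472.31−1385.84)/(1705.91−1385.84) + 301 = 199·86.47/320.07 + 301 ≈ 354.76 → 355.
PM2.5: row 130.202–210.722 (AQI 101–150). (150−101)·(148.815−130.202)/(210.722−130.202) + 101 = 49·18.613/80.520 + 101 ≈ 112.33 → 112.
O₃: 0.0621 ∈ [0.0564, 0.1398] ↔ index [51, 100].
51 + (0.0621−0.0564)·(100−51)/(0.1398−0.0564) = 51 + 0.0057·49/0.0834 ≈ 54.35, so AQI = 54.
PM10 386.65: bracket 356.64–486.87 → index 151–200; slope 49/130.23, offset 30.01.
AQI = 151 + 49/130.23·30.01 ≈ 162.29 ⇒ 162.
Sub-indices: SO₂→153, NO₂→355, PM2.5→112, O₃→54, PM10→162. Overall AQI = max = 355; dominant pollutant is NO₂.
AQI 355: Hazardous.

355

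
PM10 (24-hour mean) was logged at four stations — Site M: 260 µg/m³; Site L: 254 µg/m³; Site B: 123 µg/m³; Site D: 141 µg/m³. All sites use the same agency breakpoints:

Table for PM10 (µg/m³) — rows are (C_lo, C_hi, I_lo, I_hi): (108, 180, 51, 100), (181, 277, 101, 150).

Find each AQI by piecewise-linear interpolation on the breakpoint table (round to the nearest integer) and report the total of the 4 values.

Site M: 260 lies in 181–277, so I_lo=101, I_hi=150, C_lo=181, C_hi=277.
(150−101)/(277−181) × (260−181) + 101 = 49/96 × 79 + 101 ≈ 141.32 → 141.
Site L: 254 lies in 181–277, so I_lo=101, I_hi=150, C_lo=181, C_hi=277.
(150−101)/(277−181) × (254−181) + 101 = 49/96 × 73 + 101 ≈ 138.26 → 138.
Site B: row 108–180 (AQI 51–100). (100−51)·(123−108)/(180−108) + 51 = 49·15/72 + 51 ≈ 61.21 → 61.
Site D: 141 lies in 108–180, so I_lo=51, I_hi=100, C_lo=108, C_hi=180.
(100−51)/(180−108) × (141−108) + 51 = 49/72 × 33 + 51 ≈ 73.46 → 73.
AQIs: Site M=141, Site L=138, Site B=61, Site D=73. Sum = 141 + 138 + 61 + 73 = 413.

413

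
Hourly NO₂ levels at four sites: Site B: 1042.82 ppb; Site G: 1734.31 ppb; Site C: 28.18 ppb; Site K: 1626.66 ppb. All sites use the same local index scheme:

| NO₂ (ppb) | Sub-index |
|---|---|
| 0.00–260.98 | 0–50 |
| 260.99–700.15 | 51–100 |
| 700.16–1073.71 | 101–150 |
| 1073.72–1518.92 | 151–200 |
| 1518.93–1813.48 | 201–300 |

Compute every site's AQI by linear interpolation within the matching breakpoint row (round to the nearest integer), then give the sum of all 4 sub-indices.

Site B 1042.82: bracket 700.16–1073.71 → index 101–150; slope 49/373.55, offset 342.66.
AQI = 101 + 49/373.55·342.66 ≈ 145.95 ⇒ 146.
Site G: 1734.31 ∈ [1518.93, 1813.48] ↔ index [201, 300].
201 + (1734.31−1518.93)·(300−201)/(1813.48−1518.93) = 201 + 215.38·99/294.55 ≈ 273.39, so AQI = 273.
Site C: 28.18 lies in 0.00–260.98, so I_lo=0, I_hi=50, C_lo=0.00, C_hi=260.98.
(50−0)/(260.98−0.00) × (28.18−0.00) + 0 = 50/260.98 × 28.18 + 0 ≈ 5.40 → 5.
Site K: 1626.66 ∈ [1518.93, 1813.48] ↔ index [201, 300].
201 + (1626.66−1518.93)·(300−201)/(1813.48−1518.93) = 201 + 107.73·99/294.55 ≈ 237.21, so AQI = 237.
AQIs: Site B=146, Site G=273, Site C=5, Site K=237. Sum = 146 + 273 + 5 + 237 = 661.

661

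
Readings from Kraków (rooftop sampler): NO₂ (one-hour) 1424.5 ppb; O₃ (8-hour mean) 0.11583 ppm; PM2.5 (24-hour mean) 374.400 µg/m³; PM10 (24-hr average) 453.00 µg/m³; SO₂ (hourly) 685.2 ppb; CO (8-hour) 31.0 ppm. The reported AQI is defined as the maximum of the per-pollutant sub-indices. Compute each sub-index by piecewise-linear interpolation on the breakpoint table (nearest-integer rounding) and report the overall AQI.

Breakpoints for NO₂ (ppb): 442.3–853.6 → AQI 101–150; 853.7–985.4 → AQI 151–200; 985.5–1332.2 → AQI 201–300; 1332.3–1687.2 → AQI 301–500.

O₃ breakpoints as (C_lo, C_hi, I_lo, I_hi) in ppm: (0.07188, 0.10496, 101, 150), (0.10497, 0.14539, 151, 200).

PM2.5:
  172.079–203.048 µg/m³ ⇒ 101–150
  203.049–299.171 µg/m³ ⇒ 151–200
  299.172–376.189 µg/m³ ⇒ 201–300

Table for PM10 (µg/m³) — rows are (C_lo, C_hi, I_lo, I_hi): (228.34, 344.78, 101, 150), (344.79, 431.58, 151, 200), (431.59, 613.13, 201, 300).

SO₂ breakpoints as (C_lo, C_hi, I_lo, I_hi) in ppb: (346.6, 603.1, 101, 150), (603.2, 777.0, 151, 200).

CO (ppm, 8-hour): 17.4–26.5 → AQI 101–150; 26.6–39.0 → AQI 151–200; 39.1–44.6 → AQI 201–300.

NO₂: row 1332.3–1687.2 (AQI 301–500). (500−301)·(1424.5−1332.3)/(1687.2−1332.3) + 301 = 199·92.2/354.9 + 301 ≈ 352.70 → 353.
O₃: 0.11583 ∈ [0.10497, 0.14539] ↔ index [151, 200].
151 + (0.11583−0.10497)·(200−151)/(0.14539−0.10497) = 151 + 0.01086·49/0.04042 ≈ 164.17, so AQI = 164.
PM2.5: 374.400 ∈ [299.172, 376.189] ↔ index [201, 300].
201 + (374.400−299.172)·(300−201)/(376.189−299.172) = 201 + 75.228·99/77.017 ≈ 297.70, so AQI = 298.
PM10 453.00: bracket 431.59–613.13 → index 201–300; slope 99/181.54, offset 21.41.
AQI = 201 + 99/181.54·21.41 ≈ 212.68 ⇒ 213.
SO₂: 685.2 ∈ [603.2, 777.0] ↔ index [151, 200].
151 + (685.2−603.2)·(200−151)/(777.0−603.2) = 151 + 82.0·49/173.8 ≈ 174.12, so AQI = 174.
CO: 31.0 lies in 26.6–39.0, so I_lo=151, I_hi=200, C_lo=26.6, C_hi=39.0.
(200−151)/(39.0−26.6) × (31.0−26.6) + 151 = 49/12.4 × 4.4 + 151 ≈ 168.39 → 168.
Sub-indices: NO₂→353, O₃→164, PM2.5→298, PM10→213, SO₂→174, CO→168. Overall AQI = max = 353; dominant pollutant is NO₂.

353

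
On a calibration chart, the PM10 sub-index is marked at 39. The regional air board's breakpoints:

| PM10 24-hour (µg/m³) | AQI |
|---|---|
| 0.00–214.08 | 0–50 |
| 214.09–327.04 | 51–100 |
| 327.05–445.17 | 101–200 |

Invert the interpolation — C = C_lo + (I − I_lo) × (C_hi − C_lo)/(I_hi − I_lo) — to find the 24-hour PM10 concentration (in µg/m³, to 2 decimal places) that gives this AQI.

166.98

AQI 39 lies in the 0–50 band, which corresponds to 0.00–214.08 µg/m³.
C = 0.00 + (39−0)×(214.08−0.00)/(50−0) = 0.00 + 39×214.08/50 ≈ 166.9824 µg/m³ → 166.98 µg/m³ to 2 dp.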